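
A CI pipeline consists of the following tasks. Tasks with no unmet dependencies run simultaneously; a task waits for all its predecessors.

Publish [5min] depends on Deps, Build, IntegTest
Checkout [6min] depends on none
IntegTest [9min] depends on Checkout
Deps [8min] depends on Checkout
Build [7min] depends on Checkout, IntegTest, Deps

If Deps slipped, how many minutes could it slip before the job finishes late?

The longest chain is Checkout→IntegTest→Build→Publish = 6+9+7+5 = 27; overall finish 27 minutes.
Deps finishes as early as 14 and must finish by 15.
Float = 27 − 26 = 1.

1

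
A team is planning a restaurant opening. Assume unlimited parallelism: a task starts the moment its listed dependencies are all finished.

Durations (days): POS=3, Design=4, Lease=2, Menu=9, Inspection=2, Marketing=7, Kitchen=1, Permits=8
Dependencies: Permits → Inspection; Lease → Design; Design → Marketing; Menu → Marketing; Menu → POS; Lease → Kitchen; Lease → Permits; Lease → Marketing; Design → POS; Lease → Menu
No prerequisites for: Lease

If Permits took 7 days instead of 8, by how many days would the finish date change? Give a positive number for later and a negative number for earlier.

0

Actual critical path: Lease→Menu→Marketing = 2+9+7 = 18 ⇒ 18 days.
The longest path through Permits is only 12 days, so Permits has float 6.
No other chain overtakes it, so the finish is 18 days.
Change in finish: 18 − 18 = +0 days.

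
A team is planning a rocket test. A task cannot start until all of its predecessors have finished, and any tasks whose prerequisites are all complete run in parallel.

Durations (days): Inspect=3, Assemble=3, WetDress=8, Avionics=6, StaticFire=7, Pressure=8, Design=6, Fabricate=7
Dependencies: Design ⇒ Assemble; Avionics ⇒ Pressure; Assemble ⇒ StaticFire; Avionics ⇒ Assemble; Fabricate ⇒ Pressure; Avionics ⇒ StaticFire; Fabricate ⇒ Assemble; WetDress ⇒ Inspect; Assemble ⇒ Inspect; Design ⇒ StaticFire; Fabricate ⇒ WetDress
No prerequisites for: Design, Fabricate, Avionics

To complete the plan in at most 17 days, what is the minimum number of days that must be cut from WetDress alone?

Current finish: 18 days; target: 17.
WetDress is on every critical path, so each day cut from WetDress cuts the finish by one (this holds down to a finish of 17).
Need 18 − 17 = 1 day off WetDress → WetDress becomes 7 days, finish becomes 17.

1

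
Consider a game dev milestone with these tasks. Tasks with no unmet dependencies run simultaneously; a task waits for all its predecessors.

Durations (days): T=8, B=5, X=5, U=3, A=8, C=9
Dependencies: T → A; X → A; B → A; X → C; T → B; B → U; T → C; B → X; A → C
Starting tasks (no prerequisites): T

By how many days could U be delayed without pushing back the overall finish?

19

T→B→X→A→C = 8+5+5+8+9 = 35 sets the makespan at 35 days.
Longest path through U: 16 days (earliest finish 16, latest finish 35).
Slack of U = 32 − 13 = 19 days.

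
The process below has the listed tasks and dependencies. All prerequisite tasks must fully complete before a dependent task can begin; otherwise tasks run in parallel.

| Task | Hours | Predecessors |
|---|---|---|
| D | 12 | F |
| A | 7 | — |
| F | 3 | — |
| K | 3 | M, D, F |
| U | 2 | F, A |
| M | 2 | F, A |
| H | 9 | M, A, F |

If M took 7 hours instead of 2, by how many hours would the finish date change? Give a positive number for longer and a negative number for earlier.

Actual critical path: A→M→H = 7+2+9 = 18 ⇒ 18 hours.
M lies on that path, so at 7 hours the path becomes 23 hours.
That remains the longest chain; total 23 hours.
Change in finish: 23 − 18 = +5 hours.

5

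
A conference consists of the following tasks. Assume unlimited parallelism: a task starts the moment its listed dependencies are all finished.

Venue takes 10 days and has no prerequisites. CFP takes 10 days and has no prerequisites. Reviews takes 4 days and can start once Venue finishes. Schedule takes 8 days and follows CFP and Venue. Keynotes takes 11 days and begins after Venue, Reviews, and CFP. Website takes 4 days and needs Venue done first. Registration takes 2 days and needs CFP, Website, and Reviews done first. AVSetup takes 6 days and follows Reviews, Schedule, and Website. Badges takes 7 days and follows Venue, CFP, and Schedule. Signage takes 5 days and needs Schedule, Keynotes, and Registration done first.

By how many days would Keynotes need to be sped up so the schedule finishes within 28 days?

2

Current finish: 30 days; target: 28.
Keynotes is on every critical path, so each day cut from Keynotes cuts the finish by one (this holds down to a finish of 25).
Need 30 − 28 = 2 days off Keynotes → Keynotes becomes 9 days, finish becomes 28.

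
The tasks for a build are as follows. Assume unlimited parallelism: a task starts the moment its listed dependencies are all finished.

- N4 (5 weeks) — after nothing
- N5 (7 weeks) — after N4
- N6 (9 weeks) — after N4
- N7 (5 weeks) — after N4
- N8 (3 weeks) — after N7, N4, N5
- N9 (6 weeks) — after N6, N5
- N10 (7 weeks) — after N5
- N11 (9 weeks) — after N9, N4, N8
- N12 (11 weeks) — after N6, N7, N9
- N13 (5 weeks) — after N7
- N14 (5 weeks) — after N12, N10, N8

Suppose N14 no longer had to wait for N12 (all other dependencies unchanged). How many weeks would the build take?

Original critical path: N4→N6→N9→N12→N14 = 5+9+6+11+5 = 36 ⇒ 36 weeks.
Without N12→N14, N14's earliest start moves from 31 to 19.
After: N4→N6→N9→N12 = 5+9+6+11 = 31 → 31 weeks.

31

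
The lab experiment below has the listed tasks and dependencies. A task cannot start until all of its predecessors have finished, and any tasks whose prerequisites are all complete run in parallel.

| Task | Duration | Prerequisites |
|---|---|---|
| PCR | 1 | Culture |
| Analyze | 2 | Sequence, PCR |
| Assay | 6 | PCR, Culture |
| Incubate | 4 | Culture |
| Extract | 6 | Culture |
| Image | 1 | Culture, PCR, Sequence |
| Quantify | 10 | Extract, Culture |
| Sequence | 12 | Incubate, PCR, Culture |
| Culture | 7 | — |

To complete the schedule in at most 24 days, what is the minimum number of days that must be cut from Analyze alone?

Current finish: 25 days; target: 24.
Analyze is on every critical path, so each day cut from Analyze cuts the finish by one (this holds down to a finish of 24).
Need 25 − 24 = 1 day off Analyze → Analyze becomes 1 day, finish becomes 24.

1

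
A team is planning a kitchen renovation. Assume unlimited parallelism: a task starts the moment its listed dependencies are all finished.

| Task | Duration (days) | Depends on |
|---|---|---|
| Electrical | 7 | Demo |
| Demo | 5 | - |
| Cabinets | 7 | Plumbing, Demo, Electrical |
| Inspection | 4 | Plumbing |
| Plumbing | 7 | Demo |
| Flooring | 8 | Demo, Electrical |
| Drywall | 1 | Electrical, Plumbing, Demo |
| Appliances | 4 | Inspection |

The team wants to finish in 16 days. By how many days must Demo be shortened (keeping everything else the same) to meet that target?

4

Current finish: 20 days; target: 16.
Demo is on every critical path, so each day cut from Demo cuts the finish by one (this holds down to a finish of 16).
Need 20 − 16 = 4 days off Demo → Demo becomes 1 day, finish becomes 16.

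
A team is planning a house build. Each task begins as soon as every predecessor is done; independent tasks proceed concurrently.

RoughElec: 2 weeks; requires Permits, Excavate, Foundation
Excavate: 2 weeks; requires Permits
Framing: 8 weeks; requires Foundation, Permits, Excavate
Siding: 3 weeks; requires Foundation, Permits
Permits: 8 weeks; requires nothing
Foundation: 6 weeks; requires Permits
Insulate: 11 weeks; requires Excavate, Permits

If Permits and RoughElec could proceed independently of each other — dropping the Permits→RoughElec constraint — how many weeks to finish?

With the dependency in place, Permits→Foundation→Framing = 8+6+8 = 22 sets the finish at 22 weeks.
Dropping Permits→RoughElec doesn't change RoughElec's earliest start (14); another predecessor still binds.
The longest chain is now Permits→Foundation→Framing = 8+6+8 = 22, so the job takes 22 weeks.

22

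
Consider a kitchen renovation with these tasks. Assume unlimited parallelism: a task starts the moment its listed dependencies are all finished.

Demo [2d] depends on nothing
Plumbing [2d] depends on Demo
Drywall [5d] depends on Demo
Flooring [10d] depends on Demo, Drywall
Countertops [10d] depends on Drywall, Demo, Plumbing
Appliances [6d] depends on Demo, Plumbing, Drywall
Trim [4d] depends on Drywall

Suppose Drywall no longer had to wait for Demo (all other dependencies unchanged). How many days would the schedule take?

15

With the dependency in place, Demo→Drywall→Flooring = 2+5+10 = 17 sets the finish at 17 days.
Without Demo→Drywall, Drywall's earliest start moves from 2 to 0.
New critical path: Drywall→Flooring = 5+10 = 15 ⇒ 15 days.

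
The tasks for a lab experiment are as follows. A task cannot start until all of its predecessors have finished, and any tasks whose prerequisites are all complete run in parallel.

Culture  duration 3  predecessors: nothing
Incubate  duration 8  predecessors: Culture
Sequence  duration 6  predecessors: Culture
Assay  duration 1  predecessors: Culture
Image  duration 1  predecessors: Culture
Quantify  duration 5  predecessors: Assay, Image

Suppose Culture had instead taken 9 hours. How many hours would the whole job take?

17

Critical path before the change: Culture→Incubate = 3+8 = 11 giving 11 hours.
Culture lies on that path, so at 9 hours the path becomes 17 hours.
That remains the longest chain; total 17 hours.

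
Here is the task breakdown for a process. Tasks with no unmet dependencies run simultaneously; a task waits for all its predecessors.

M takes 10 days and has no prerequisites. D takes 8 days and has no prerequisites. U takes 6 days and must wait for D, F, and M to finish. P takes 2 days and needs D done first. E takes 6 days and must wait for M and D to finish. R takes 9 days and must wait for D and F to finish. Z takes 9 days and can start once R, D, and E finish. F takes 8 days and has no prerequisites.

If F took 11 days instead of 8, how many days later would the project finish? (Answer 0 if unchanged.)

As given, the longest chain is F→R→Z = 8+9+9 = 26, so the finish is 26 days.
F is on the critical path; changing it to 11 makes that path 29 days.
No other chain overtakes it, so the finish is 29 days.
Change in finish: 29 − 26 = +3 days.

3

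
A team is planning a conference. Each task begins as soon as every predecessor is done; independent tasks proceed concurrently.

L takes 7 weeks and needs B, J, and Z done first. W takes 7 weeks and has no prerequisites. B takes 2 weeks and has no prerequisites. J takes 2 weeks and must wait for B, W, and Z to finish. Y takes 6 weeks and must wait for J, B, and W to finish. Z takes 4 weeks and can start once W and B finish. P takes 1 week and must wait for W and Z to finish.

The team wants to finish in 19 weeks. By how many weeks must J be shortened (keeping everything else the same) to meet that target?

Current finish: 20 weeks; target: 19.
J is on every critical path, so each week cut from J cuts the finish by one (this holds down to a finish of 19).
Need 20 − 19 = 1 week off J → J becomes 1 week, finish becomes 19.

1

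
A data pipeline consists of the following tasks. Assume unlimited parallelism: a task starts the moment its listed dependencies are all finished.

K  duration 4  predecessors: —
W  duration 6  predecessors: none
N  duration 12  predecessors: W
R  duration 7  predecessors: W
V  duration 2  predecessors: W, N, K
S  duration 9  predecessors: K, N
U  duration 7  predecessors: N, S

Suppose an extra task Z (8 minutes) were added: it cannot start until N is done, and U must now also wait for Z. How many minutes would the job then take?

Originally the job takes 34 minutes.
With Z inserted, U now waits for max(N, S, Z).
New critical path: W→N→S→U = 6+12+9+7 = 34 ⇒ 34 minutes.

34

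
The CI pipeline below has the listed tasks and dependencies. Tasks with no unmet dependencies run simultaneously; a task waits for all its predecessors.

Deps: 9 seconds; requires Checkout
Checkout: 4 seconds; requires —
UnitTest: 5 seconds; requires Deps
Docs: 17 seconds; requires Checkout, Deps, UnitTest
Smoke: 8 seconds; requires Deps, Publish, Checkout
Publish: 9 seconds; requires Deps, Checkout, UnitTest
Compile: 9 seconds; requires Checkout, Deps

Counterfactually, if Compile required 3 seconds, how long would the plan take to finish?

Critical path before the change: Checkout→Deps→UnitTest→Docs = 4+9+5+17 = 35 giving 35 seconds.
The longest path through Compile is only 22 seconds, so Compile has float 13.
The critical path is still Checkout→Deps→UnitTest→Docs; finish is now 35 seconds.

35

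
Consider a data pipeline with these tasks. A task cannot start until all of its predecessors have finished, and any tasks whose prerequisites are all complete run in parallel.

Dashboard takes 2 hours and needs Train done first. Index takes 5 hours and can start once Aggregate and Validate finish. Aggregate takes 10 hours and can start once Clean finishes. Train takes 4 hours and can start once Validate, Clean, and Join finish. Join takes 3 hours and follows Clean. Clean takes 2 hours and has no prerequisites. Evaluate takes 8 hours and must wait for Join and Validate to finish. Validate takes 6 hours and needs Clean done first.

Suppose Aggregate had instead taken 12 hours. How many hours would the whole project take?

The binding path is Clean→Aggregate→Index = 2+10+5 = 17; finish at 17 hours.
Aggregate lies on that path, so at 12 hours the path becomes 19 hours.
No other chain overtakes it, so the finish is 19 hours.

19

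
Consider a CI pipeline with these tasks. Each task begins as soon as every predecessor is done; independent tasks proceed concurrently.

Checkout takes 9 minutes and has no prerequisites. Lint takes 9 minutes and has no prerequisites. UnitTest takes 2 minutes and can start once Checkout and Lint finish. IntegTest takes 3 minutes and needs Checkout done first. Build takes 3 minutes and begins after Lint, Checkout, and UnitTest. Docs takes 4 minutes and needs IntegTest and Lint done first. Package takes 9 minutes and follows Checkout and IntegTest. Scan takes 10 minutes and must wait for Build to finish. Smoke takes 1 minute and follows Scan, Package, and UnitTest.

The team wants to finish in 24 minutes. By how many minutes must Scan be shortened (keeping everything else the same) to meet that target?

Current finish: 25 minutes; target: 24.
Scan is on every critical path, so each minute cut from Scan cuts the finish by one (this holds down to a finish of 22).
Need 25 − 24 = 1 minute off Scan → Scan becomes 9 minutes, finish becomes 24.

1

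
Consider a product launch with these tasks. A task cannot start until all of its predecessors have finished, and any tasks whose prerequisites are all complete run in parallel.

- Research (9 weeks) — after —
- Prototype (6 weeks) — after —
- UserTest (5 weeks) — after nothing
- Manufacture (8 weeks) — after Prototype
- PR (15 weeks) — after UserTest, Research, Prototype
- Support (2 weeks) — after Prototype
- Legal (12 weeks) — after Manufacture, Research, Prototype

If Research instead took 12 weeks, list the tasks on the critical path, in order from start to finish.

Research, PR

The binding path is Prototype→Manufacture→Legal = 6+8+12 = 26; finish at 26 weeks.
Research has 2 weeks of float (longest path through it is 24).
The binding chain switches to Research→PR = 12+15 = 27; finish 27 weeks.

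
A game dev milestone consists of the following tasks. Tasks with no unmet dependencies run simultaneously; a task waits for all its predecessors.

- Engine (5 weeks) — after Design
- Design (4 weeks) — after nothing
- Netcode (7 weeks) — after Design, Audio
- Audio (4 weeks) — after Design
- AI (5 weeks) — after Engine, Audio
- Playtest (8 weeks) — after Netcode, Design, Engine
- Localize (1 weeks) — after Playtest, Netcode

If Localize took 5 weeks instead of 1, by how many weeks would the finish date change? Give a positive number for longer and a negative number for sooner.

Critical path before the change: Design→Audio→Netcode→Playtest→Localize = 4+4+7+8+1 = 24 giving 24 weeks.
Localize is on the critical path; changing it to 5 makes that path 28 weeks.
No other chain overtakes it, so the finish is 28 weeks.
Change in finish: 28 − 24 = +4 weeks.

4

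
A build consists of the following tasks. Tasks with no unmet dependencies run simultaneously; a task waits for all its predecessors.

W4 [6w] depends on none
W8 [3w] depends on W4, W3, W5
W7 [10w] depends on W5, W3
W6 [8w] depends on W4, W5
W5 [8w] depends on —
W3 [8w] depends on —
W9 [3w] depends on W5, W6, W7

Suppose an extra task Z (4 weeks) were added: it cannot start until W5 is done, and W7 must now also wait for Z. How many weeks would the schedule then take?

Originally the schedule takes 21 weeks.
With Z inserted, W7 now waits for max(W5, W3, Z).
New critical path: W5→Z→W7→W9 = 8+4+10+3 = 25 ⇒ 25 weeks.

25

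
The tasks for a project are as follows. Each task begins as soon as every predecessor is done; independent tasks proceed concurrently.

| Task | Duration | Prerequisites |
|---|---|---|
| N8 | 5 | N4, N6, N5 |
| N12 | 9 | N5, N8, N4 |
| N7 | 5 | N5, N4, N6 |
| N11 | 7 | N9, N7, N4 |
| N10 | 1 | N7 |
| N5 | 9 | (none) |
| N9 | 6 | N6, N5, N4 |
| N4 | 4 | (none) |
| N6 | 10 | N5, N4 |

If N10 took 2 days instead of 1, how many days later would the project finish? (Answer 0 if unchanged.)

0

Actual critical path: N5→N6→N8→N12 = 9+10+5+9 = 33 ⇒ 33 days.
The longest path through N10 is only 25 days, so N10 has float 8.
That remains the longest chain; total 33 days.
Change in finish: 33 − 33 = +0 days.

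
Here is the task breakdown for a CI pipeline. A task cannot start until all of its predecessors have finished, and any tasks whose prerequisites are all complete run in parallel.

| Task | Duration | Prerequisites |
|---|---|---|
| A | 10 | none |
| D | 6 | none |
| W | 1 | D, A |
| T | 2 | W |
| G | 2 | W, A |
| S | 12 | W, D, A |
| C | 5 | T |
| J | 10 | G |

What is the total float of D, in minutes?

4

The longest chain is A→W→G→J = 10+1+2+10 = 23; overall finish 23 minutes.
The longest chain containing D totals 19 minutes.
Slack of D = 4 − 0 = 4 minutes.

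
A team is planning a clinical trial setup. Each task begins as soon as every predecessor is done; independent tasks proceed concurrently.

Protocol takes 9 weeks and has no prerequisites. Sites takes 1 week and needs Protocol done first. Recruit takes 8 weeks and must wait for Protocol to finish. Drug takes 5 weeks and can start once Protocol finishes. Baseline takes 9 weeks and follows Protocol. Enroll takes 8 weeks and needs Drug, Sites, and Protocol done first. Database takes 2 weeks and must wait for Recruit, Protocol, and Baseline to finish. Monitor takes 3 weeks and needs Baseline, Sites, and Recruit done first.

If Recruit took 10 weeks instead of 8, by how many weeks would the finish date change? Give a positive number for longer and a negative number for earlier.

0

Baseline: Protocol→Drug→Enroll = 9+5+8 = 22 → 22 weeks.
The longest path through Recruit is only 20 weeks, so Recruit has float 2.
Now Protocol→Recruit→Monitor = 9+10+3 = 22 is longest, so the finish becomes 22 weeks.
Change in finish: 22 − 22 = +0 weeks.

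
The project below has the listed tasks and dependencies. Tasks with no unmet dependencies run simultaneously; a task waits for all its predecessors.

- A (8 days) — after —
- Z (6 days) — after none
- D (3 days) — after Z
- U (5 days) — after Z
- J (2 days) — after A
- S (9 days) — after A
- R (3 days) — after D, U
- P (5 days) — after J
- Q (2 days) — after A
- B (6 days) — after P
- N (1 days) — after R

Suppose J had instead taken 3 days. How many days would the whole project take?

The binding path is A→J→P→B = 8+2+5+6 = 21; finish at 21 days.
J lies on that path, so at 3 days the path becomes 22 days.
That remains the longest chain; total 22 days.

22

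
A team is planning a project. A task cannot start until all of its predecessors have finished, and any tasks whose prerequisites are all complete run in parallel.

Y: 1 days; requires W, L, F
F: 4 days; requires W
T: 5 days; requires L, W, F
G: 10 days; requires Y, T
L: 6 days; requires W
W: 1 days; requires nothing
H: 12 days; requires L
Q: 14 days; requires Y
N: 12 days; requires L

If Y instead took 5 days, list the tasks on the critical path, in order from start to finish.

The binding path is W→L→Y→Q = 1+6+1+14 = 22; finish at 22 days.
Y lies on that path, so at 5 days the path becomes 26 days.
The critical path is still W→L→Y→Q; finish is now 26 days.

W, L, Y, Q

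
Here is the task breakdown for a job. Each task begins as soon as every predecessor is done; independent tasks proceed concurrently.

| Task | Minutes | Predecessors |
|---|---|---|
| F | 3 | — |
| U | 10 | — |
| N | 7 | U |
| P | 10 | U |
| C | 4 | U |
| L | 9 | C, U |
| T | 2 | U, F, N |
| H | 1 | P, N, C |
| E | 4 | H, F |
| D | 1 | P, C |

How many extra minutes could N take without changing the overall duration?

3

U→P→H→E = 10+10+1+4 = 25 sets the makespan at 25 minutes.
The longest chain containing N totals 22 minutes.
So N can slip 20 − 17 = 3 minutes.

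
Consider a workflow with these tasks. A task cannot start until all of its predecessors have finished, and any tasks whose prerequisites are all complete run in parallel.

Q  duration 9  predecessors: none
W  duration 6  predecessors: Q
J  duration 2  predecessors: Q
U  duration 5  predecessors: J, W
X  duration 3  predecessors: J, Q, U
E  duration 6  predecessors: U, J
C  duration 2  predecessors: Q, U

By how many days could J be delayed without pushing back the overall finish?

4

The longest chain is Q→W→U→E = 9+6+5+6 = 26; overall finish 26 days.
J finishes as early as 11 and must finish by 15.
Slack of J = 13 − 9 = 4 days.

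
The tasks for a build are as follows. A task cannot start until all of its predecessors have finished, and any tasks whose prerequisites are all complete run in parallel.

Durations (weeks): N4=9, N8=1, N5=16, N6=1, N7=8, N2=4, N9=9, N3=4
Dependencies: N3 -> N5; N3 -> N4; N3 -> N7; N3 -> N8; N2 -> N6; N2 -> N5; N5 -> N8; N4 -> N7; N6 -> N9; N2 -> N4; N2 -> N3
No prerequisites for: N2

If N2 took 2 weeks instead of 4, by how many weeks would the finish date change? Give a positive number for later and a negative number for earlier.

-2

Critical path before the change: N2→N3→N4→N7 = 4+4+9+8 = 25 giving 25 weeks.
N2 lies on that path, so at 2 weeks the path becomes 23 weeks.
No other chain overtakes it, so the finish is 23 weeks.
Change in finish: 23 − 25 = -2 weeks.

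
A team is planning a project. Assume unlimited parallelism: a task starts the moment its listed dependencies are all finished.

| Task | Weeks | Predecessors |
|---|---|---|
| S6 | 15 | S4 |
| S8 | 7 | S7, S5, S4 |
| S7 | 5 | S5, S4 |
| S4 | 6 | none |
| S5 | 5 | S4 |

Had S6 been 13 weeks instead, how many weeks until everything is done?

Baseline: S4→S5→S7→S8 = 6+5+5+7 = 23 → 23 weeks.
S6 has 2 weeks of float (longest path through it is 21).
That remains the longest chain; total 23 weeks.

23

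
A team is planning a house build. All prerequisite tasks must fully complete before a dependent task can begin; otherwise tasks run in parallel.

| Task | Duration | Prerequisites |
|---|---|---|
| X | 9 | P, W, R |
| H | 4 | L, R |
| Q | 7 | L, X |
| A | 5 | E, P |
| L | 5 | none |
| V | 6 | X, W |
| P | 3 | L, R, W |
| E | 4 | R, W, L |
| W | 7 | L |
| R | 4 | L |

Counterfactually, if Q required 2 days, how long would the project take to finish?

Actual critical path: L→W→P→X→Q = 5+7+3+9+7 = 31 ⇒ 31 days.
Q lies on that path, so at 2 days the path becomes 26 days.
The binding chain switches to L→W→P→X→V = 5+7+3+9+6 = 30; finish 30 days.

30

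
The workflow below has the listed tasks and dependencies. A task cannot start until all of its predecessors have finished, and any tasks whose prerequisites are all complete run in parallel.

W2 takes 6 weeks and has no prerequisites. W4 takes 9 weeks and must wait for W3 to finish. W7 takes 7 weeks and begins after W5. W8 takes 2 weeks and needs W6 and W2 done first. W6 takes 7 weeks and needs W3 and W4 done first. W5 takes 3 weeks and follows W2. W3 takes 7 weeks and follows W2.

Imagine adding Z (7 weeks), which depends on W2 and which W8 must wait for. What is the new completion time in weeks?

Originally the project takes 31 weeks.
With Z inserted, W8 now waits for max(W6, W2, Z).
New critical path: W2→W3→W4→W6→W8 = 6+7+9+7+2 = 31 ⇒ 31 weeks.

31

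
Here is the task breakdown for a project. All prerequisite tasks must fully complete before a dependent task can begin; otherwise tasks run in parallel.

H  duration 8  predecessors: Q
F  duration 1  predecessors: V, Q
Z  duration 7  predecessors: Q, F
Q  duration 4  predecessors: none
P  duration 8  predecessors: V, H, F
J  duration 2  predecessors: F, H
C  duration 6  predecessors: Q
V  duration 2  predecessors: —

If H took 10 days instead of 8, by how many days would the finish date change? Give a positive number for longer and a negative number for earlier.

The binding path is Q→H→P = 4+8+8 = 20; finish at 20 days.
Since H is critical, the +2 change carries straight to that chain (now 22 days).
The critical path is still Q→H→P; finish is now 22 days.
Change in finish: 22 − 20 = +2 days.

2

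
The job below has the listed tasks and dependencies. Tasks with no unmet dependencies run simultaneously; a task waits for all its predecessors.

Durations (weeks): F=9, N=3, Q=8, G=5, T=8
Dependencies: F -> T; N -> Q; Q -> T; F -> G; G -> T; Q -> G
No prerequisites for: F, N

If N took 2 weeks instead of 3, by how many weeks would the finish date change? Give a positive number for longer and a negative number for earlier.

-1

Critical path before the change: N→Q→G→T = 3+8+5+8 = 24 giving 24 weeks.
N is on the critical path; changing it to 2 makes that path 23 weeks.
No other chain overtakes it, so the finish is 23 weeks.
Change in finish: 23 − 24 = -1 weeks.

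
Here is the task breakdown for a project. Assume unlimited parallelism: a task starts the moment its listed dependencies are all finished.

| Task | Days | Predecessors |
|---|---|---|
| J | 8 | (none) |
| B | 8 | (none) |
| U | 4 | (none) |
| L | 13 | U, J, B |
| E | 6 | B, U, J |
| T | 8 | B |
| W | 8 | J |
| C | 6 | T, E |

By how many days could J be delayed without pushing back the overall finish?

1

Critical path: B→T→C = 8+8+6 = 22, so the finish is 22 days.
Longest path through J: 21 days (earliest finish 8, latest finish 9).
Float = 22 − 21 = 1.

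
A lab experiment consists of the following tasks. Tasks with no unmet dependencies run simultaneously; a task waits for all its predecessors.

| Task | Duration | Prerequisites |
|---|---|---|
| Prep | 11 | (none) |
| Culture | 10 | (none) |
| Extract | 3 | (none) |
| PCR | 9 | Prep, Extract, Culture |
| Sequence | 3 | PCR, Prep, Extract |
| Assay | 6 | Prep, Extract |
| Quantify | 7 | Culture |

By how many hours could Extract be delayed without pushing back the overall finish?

8

Critical path: Prep→PCR→Sequence = 11+9+3 = 23, so the finish is 23 hours.
Extract finishes as early as 3 and must finish by 11.
Float = 23 − 15 = 8.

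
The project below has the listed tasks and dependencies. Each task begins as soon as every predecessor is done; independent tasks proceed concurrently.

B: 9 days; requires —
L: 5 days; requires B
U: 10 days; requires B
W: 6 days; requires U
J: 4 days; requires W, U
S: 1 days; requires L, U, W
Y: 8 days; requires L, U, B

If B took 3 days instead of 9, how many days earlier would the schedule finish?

6

The binding path is B→U→W→J = 9+10+6+4 = 29; finish at 29 days.
B lies on that path, so at 3 days the path becomes 23 days.
No other chain overtakes it, so the finish is 23 days.
Change in finish: 23 − 29 = -6 days.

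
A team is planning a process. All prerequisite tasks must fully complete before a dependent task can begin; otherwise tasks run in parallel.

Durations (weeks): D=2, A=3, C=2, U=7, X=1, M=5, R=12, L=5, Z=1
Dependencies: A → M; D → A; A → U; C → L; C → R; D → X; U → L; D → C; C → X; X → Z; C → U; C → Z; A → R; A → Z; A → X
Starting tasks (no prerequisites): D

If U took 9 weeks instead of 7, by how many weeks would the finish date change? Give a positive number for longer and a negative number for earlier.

Actual critical path: D→A→U→L = 2+3+7+5 = 17 ⇒ 17 weeks.
U lies on that path, so at 9 weeks the path becomes 19 weeks.
That remains the longest chain; total 19 weeks.
Change in finish: 19 − 17 = +2 weeks.

2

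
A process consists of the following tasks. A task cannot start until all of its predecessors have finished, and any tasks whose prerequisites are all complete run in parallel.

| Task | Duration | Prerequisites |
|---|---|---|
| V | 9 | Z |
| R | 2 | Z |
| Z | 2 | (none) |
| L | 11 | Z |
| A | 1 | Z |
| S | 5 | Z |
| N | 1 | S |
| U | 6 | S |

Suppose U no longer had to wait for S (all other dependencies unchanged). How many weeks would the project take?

13

With the dependency in place, Z→S→U = 2+5+6 = 13 sets the finish at 13 weeks.
Without S→U, U's earliest start moves from 7 to 0.
New critical path: Z→L = 2+11 = 13 ⇒ 13 weeks.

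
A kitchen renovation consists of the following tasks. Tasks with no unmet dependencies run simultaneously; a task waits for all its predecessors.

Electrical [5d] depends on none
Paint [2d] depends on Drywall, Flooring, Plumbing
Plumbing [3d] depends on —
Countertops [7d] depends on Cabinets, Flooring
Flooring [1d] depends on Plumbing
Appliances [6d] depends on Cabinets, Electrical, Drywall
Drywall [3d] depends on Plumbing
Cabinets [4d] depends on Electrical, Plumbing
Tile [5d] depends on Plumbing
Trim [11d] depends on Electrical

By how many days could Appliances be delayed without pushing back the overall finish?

The longest chain is Electrical→Cabinets→Countertops = 5+4+7 = 16; overall finish 16 days.
The longest chain containing Appliances totals 15 days.
Float = 16 − 15 = 1.

1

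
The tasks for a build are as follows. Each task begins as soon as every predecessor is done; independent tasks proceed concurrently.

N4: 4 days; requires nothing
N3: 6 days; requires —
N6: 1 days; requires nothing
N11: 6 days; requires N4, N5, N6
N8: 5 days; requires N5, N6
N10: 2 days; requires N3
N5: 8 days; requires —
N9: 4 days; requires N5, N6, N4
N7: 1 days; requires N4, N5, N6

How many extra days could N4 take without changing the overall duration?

4

Critical path: N5→N11 = 8+6 = 14, so the finish is 14 days.
The longest chain containing N4 totals 10 days.
Slack of N4 = 4 − 0 = 4 days.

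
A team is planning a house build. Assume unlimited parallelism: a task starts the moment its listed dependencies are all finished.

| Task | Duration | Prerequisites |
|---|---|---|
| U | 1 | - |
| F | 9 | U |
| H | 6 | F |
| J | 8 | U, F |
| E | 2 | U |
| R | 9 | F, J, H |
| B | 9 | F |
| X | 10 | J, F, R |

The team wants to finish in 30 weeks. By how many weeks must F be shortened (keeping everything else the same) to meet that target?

Current finish: 37 weeks; target: 30.
F is on every critical path, so each week cut from F cuts the finish by one (this holds down to a finish of 29).
Need 37 − 30 = 7 weeks off F → F becomes 2 weeks, finish becomes 30.

7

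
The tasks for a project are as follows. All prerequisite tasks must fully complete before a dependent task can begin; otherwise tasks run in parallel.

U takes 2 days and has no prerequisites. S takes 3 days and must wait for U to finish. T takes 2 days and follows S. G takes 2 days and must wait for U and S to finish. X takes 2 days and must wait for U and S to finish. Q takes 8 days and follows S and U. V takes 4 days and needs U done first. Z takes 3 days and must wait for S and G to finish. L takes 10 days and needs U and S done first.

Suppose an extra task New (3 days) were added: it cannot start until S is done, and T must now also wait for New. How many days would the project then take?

15

Originally the project takes 15 days.
With New inserted, T now waits for max(S, New).
New critical path: U→S→L = 2+3+10 = 15 ⇒ 15 days.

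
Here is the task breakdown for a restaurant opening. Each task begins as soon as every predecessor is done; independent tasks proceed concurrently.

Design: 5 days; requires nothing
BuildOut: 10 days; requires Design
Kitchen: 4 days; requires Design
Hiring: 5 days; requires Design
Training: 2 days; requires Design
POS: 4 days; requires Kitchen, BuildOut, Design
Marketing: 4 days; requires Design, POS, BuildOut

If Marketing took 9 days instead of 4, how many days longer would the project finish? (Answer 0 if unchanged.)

5

Baseline: Design→BuildOut→POS→Marketing = 5+10+4+4 = 23 → 23 days.
Since Marketing is critical, the +5 change carries straight to that chain (now 28 days).
The critical path is still Design→BuildOut→POS→Marketing; finish is now 28 days.
Change in finish: 28 − 23 = +5 days.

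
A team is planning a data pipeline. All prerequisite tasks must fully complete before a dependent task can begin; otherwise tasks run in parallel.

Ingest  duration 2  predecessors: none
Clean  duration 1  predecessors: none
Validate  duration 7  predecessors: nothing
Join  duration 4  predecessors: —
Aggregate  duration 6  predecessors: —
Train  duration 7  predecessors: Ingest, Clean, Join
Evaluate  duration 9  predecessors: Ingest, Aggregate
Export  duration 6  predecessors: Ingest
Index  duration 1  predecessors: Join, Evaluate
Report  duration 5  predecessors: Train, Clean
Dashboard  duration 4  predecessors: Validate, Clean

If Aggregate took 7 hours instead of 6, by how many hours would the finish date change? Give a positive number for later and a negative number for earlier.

The binding path is Aggregate→Evaluate→Index = 6+9+1 = 16; finish at 16 hours.
Aggregate lies on that path, so at 7 hours the path becomes 17 hours.
That remains the longest chain; total 17 hours.
Change in finish: 17 − 16 = +1 hours.

1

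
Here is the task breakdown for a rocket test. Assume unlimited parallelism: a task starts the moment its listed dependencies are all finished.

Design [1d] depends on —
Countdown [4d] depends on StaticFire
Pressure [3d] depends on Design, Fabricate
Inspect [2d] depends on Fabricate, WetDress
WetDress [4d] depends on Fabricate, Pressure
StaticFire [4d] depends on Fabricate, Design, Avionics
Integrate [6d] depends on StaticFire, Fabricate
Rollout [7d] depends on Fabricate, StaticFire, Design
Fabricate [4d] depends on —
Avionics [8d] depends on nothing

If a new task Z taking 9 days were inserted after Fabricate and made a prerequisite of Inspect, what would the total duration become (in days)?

19

Originally the job takes 19 days.
With Z inserted, Inspect now waits for max(Fabricate, WetDress, Z).
New critical path: Avionics→StaticFire→Rollout = 8+4+7 = 19 ⇒ 19 days.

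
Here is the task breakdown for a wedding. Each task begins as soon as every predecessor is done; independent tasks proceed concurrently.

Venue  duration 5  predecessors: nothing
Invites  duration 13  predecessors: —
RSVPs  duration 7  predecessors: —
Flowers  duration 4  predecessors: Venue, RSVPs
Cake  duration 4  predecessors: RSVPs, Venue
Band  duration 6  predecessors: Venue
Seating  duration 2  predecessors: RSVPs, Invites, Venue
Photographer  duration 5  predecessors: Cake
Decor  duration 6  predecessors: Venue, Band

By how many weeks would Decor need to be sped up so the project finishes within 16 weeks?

1

Current finish: 17 weeks; target: 16.
Decor is on every critical path, so each week cut from Decor cuts the finish by one (this holds down to a finish of 16).
Need 17 − 16 = 1 week off Decor → Decor becomes 5 weeks, finish becomes 16.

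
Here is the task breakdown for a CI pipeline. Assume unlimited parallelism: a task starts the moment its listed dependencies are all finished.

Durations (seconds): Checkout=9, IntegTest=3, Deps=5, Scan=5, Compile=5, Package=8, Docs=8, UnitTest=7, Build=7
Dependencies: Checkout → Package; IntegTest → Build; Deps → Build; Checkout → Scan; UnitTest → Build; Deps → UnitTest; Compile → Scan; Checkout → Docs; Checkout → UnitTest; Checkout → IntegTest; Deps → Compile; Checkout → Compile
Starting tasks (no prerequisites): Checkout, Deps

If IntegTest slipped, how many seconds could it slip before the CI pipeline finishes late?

4

Checkout→UnitTest→Build = 9+7+7 = 23 sets the makespan at 23 seconds.
The longest chain containing IntegTest totals 19 seconds.
Float = 23 − 19 = 4.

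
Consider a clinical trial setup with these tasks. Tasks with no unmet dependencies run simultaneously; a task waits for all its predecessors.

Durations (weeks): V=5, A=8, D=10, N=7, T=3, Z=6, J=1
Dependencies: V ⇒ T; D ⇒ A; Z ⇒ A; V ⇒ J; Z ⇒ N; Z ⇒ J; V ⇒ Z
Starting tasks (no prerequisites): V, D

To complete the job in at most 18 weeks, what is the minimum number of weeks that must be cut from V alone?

1

Current finish: 19 weeks; target: 18.
V is on every critical path, so each week cut from V cuts the finish by one (this holds down to a finish of 18).
Need 19 − 18 = 1 week off V → V becomes 4 weeks, finish becomes 18.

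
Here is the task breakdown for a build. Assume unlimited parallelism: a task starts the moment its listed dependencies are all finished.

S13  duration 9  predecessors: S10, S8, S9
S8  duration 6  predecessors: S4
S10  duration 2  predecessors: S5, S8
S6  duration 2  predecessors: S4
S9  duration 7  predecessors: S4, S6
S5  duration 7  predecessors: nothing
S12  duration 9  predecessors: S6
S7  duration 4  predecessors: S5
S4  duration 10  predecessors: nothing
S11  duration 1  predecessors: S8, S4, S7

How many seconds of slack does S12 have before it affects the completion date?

The longest chain is S4→S6→S9→S13 = 10+2+7+9 = 28; overall finish 28 seconds.
The longest chain containing S12 totals 21 seconds.
Float = 28 − 21 = 7.

7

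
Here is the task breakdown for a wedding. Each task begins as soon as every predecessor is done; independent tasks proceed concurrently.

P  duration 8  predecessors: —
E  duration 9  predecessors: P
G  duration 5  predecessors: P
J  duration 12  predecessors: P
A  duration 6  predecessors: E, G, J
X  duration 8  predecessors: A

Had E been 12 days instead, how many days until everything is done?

As given, the longest chain is P→J→A→X = 8+12+6+8 = 34, so the finish is 34 days.
E has 3 days of float (longest path through it is 31).
Now P→E→A→X = 8+12+6+8 = 34 is longest, so the finish becomes 34 days.

34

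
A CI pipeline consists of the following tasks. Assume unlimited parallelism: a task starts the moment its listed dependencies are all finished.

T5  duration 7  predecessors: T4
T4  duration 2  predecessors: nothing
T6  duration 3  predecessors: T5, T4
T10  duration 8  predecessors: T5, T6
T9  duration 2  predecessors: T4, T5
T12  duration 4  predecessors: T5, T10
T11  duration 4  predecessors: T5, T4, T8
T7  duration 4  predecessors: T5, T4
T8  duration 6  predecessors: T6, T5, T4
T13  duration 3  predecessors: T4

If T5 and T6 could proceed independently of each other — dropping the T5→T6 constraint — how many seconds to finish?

21

Original critical path: T4→T5→T6→T10→T12 = 2+7+3+8+4 = 24 ⇒ 24 seconds.
Without T5→T6, T6's earliest start moves from 9 to 2.
The longest chain is now T4→T5→T10→T12 = 2+7+8+4 = 21, so the job takes 21 seconds.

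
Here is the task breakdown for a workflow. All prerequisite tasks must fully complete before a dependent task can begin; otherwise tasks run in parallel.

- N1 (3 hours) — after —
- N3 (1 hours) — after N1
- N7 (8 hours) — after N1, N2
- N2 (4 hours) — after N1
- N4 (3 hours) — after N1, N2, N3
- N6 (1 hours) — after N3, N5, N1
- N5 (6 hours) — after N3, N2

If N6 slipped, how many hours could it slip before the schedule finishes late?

1

N1→N2→N7 = 3+4+8 = 15 sets the makespan at 15 hours.
The longest chain containing N6 totals 14 hours.
Slack of N6 = 14 − 13 = 1 hour.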